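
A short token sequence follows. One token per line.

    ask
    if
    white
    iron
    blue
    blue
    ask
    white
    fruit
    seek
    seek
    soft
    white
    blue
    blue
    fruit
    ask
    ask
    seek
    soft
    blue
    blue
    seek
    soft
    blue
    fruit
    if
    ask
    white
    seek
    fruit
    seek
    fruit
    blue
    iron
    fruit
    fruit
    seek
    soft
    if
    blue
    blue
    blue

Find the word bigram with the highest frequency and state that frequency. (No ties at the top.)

"blue blue", 5 times

Bigram frequencies (highest first):
  blue blue: 5
  seek soft: 4
  fruit seek: 3
  ask white: 2
  blue fruit: 2
  soft blue: 2
  … (23 more, each ≤ 2)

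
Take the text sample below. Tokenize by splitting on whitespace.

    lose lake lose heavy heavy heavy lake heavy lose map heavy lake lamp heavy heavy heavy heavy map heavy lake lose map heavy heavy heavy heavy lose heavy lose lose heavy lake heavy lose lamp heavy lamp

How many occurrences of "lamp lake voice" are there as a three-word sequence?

Scanning the 35 overlapping trigram windows for "lamp lake voice":
  (none found)

0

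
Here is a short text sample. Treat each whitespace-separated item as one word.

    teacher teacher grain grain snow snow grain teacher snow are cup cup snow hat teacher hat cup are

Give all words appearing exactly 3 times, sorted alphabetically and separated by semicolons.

Unigram counts meeting the condition (exactly 3 times):
  cup: 3
  grain: 3

cup; grain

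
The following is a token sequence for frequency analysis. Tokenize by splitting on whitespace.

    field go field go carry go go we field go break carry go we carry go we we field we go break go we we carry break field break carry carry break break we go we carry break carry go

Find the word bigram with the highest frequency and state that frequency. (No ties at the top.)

"go we", 5 times

Bigram frequencies (highest first):
  go we: 5
  carry go: 4
  field go: 3
  break carry: 3
  we carry: 3
  carry break: 3
  … (14 more, each ≤ 2)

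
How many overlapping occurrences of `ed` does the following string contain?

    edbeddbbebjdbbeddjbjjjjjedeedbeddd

Sliding a length-2 window over the 34 characters (33 positions):
  position 1–2: ed
  position 4–5: ed
  position 15–16: ed
  position 25–26: ed
  position 28–29: ed
  position 31–32: ed

6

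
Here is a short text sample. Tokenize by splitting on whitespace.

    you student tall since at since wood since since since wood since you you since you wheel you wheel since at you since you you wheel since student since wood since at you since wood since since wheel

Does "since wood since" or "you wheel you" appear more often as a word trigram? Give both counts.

"since wood since" (4 vs 1)

"since wood since": 4 occurrences
"you wheel you": 1 occurrence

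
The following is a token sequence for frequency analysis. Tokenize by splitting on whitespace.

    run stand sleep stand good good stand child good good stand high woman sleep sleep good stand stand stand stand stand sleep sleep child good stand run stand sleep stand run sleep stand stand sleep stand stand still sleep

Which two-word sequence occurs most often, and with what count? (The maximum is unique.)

Bigram frequencies (highest first):
  stand stand: 6
  stand sleep: 4
  sleep stand: 4
  good stand: 4
  run stand: 2
  good good: 2
  … (13 more, each ≤ 2)

"stand stand", 6 times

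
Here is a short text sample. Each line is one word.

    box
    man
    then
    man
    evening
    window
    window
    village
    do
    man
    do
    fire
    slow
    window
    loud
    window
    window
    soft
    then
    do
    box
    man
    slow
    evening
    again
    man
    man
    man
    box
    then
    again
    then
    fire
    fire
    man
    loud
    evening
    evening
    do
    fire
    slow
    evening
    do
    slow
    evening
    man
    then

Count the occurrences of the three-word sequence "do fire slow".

Scanning the 45 overlapping trigram windows for "do fire slow":
  position 11–13: do fire slow
  position 39–41: do fire slow

2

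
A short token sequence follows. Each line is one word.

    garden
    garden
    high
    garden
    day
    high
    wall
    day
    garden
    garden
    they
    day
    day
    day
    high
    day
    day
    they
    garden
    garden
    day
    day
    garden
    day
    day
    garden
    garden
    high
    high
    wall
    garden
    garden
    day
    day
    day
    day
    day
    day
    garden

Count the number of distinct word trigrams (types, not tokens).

26

39 tokens → 37 trigram windows in total.
Repeated trigrams (each contributes count−1 duplicates):
  day day day: 5
  day day garden: 3
  garden day day: 3
  day garden garden: 2
  garden garden day: 2
  garden garden high: 2
11 duplicate windows → 37 − 11 = 26 distinct.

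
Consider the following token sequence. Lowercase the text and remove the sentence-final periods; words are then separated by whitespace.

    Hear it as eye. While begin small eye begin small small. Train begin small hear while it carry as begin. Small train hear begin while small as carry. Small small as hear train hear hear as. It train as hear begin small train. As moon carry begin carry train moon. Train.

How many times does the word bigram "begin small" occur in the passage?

5

Scanning the 50 overlapping bigram windows for "begin small":
  position 6–7: begin small
  position 9–10: begin small
  position 13–14: begin small
  position 20–21: begin small
  position 41–42: begin small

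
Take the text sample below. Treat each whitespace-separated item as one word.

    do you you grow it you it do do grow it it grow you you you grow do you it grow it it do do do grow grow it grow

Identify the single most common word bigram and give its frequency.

"grow it", 4 times

Bigram frequencies (highest first):
  grow it: 4
  you you: 3
  do do: 3
  it grow: 3
  do you: 2
  you grow: 2
  … (8 more, each ≤ 2)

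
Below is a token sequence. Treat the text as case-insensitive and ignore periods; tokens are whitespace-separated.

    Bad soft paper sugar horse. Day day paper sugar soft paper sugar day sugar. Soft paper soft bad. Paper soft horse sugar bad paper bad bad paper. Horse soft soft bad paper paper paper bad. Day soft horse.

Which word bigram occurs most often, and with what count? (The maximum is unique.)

Bigram frequencies (highest first):
  bad paper: 4
  soft paper: 3
  paper sugar: 3
  sugar soft: 2
  paper soft: 2
  soft bad: 2
  … (18 more, each ≤ 2)

"bad paper", 4 times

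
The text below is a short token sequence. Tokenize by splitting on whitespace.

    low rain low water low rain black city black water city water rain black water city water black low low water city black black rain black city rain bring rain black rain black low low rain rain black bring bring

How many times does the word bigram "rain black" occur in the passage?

Scanning the 39 overlapping bigram windows for "rain black":
  position 6–7: rain black
  position 13–14: rain black
  position 25–26: rain black
  position 30–31: rain black
  position 32–33: rain black
  position 37–38: rain black

6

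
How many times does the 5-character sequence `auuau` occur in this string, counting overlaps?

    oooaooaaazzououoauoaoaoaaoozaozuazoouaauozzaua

Sliding a length-5 window over the 46 characters (42 positions):
  (no match at any position)

0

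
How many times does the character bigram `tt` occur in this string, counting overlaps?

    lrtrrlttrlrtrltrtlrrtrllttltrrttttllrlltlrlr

5

Sliding a length-2 window over the 44 characters (43 positions):
  position 7–8: tt
  position 25–26: tt
  position 31–32: tt
  position 32–33: tt
  position 33–34: tt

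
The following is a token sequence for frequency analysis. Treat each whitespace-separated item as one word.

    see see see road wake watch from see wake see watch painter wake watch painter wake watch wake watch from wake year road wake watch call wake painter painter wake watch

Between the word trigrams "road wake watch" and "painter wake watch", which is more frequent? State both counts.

"painter wake watch" (3 vs 2)

"road wake watch": 2 occurrences
"painter wake watch": 3 occurrences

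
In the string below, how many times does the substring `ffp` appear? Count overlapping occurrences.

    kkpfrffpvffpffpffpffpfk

Sliding a length-3 window over the 23 characters (21 positions):
  position 6–8: ffp
  position 10–12: ffp
  position 13–15: ffp
  position 16–18: ffp
  position 19–21: ffp

5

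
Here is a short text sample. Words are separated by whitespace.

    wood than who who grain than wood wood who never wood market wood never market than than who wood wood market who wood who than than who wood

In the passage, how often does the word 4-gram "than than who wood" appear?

Scanning the 25 overlapping 4-gram windows for "than than who wood":
  position 16–19: than than who wood
  position 25–28: than than who wood

2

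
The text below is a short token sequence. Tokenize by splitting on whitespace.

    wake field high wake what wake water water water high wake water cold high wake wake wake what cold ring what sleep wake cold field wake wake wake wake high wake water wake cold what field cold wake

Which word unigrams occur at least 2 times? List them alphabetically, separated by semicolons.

Unigram counts meeting the condition (at least 2 times):
  cold: 5
  field: 3
  high: 4
  wake: 15
  water: 5
  what: 4

cold; field; high; wake; water; what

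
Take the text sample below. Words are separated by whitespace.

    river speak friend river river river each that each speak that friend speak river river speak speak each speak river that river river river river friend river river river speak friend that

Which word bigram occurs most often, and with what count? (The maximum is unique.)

"river river", 8 times

Bigram frequencies (highest first):
  river river: 8
  river speak: 3
  speak friend: 2
  friend river: 2
  each speak: 2
  speak river: 2
  … (12 more, each ≤ 1)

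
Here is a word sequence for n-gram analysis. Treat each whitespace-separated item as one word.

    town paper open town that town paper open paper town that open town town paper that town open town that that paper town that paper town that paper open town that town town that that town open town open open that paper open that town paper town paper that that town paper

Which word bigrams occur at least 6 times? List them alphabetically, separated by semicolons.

that town; town paper; town that

Bigram counts meeting the condition (at least 6 times):
  that town: 6
  town paper: 6
  town that: 7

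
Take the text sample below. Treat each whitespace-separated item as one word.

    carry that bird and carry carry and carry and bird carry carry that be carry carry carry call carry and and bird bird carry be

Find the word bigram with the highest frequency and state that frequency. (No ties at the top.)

Bigram frequencies (highest first):
  carry carry: 4
  carry and: 3
  carry that: 2
  and carry: 2
  and bird: 2
  bird carry: 2
  … (9 more, each ≤ 1)

"carry carry", 4 times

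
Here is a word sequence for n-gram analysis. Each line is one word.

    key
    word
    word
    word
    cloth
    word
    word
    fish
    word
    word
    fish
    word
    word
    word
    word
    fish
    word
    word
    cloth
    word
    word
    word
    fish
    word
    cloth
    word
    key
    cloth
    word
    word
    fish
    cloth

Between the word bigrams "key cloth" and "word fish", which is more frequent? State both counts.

"word fish" (5 vs 1)

"key cloth": 1 occurrence
"word fish": 5 occurrences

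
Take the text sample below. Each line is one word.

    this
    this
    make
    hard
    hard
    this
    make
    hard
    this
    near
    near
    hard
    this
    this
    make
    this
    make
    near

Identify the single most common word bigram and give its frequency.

"this make", 4 times

Bigram frequencies (highest first):
  this make: 4
  hard this: 3
  this this: 2
  make hard: 2
  hard hard: 1
  this near: 1
  … (4 more, each ≤ 1)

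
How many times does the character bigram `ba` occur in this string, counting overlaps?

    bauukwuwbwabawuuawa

2

Sliding a length-2 window over the 19 characters (18 positions):
  position 1–2: ba
  position 12–13: ba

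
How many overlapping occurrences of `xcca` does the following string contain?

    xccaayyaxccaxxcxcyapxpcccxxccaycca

3

Sliding a length-4 window over the 34 characters (31 positions):
  position 1–4: xcca
  position 9–12: xcca
  position 27–30: xcca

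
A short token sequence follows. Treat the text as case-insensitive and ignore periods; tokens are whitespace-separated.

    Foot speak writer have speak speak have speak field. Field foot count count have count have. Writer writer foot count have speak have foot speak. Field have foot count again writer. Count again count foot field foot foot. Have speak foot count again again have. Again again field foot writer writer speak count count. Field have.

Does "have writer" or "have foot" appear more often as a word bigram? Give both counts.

"have foot" (2 vs 1)

"have writer": 1 occurrence
"have foot": 2 occurrences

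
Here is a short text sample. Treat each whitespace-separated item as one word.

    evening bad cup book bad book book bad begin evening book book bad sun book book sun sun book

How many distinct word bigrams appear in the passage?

19 tokens → 18 bigram windows in total.
Repeated bigrams (each contributes count−1 duplicates):
  book bad: 3
  book book: 3
  sun book: 2
5 duplicate windows → 18 − 5 = 13 distinct.

13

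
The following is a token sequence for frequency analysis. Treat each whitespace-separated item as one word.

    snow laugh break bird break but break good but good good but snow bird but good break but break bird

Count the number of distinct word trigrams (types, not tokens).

17

20 tokens → 18 trigram windows in total.
Repeated trigrams (each contributes count−1 duplicates):
  break but break: 2
1 duplicate windows → 18 − 1 = 17 distinct.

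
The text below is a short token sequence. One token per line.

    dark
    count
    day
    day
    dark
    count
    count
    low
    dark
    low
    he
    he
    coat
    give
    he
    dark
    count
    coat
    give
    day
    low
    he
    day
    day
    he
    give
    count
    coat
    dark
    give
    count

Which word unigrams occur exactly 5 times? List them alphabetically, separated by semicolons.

dark; day; he

Unigram counts meeting the condition (exactly 5 times):
  dark: 5
  day: 5
  he: 5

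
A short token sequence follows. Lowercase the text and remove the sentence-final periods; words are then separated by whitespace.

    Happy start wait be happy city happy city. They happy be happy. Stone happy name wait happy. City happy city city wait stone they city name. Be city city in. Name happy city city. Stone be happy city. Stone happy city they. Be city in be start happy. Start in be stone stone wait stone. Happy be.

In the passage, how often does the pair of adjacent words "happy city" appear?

7

Scanning the 56 overlapping bigram windows for "happy city":
  position 5–6: happy city
  position 7–8: happy city
  position 17–18: happy city
  position 19–20: happy city
  position 32–33: happy city
  position 37–38: happy city
  position 40–41: happy city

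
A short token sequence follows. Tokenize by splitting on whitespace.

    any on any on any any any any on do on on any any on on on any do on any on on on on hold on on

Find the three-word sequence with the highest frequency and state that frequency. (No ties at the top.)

Trigram frequencies (highest first):
  on on on: 3
  any on any: 2
  on any on: 2
  on any any: 2
  any any any: 2
  any any on: 2
  … (11 more, each ≤ 2)

"on on on", 3 times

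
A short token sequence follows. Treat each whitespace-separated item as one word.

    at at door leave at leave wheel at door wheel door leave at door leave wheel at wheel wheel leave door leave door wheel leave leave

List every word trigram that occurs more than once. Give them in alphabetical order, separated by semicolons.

Trigram counts meeting the condition (more than once):
  at door leave: 2
  door leave at: 2
  leave wheel at: 2

at door leave; door leave at; leave wheel at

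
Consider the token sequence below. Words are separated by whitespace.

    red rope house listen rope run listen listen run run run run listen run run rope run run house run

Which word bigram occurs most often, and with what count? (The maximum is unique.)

Bigram frequencies (highest first):
  run run: 5
  rope run: 2
  run listen: 2
  listen run: 2
  red rope: 1
  rope house: 1
  … (6 more, each ≤ 1)

"run run", 5 times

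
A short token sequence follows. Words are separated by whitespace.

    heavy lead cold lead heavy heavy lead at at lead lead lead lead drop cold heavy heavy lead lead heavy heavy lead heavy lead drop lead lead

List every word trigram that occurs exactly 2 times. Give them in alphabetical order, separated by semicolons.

lead heavy heavy; lead lead lead

Trigram counts meeting the condition (exactly 2 times):
  lead heavy heavy: 2
  lead lead lead: 2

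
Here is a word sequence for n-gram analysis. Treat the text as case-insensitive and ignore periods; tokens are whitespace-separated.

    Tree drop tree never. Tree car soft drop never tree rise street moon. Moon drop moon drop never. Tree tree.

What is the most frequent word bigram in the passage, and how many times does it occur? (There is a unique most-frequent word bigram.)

Bigram frequencies (highest first):
  never tree: 3
  drop never: 2
  moon drop: 2
  tree drop: 1
  drop tree: 1
  tree never: 1
  … (9 more, each ≤ 1)

"never tree", 3 times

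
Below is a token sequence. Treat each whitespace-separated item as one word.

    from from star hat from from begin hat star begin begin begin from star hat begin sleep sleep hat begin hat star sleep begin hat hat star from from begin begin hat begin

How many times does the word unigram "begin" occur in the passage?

10

Scanning the 33 tokens for "begin":
  position 7: begin
  position 10: begin
  position 11: begin
  position 12: begin
  position 16: begin
  position 20: begin
  position 24: begin
  position 30: begin
  position 31: begin
  position 33: begin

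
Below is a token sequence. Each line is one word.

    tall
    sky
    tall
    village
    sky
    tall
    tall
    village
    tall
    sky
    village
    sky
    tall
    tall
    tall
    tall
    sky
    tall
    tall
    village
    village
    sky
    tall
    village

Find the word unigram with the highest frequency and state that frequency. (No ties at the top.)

"tall", 12 times

Unigram frequencies (highest first):
  tall: 12
  sky: 6
  village: 6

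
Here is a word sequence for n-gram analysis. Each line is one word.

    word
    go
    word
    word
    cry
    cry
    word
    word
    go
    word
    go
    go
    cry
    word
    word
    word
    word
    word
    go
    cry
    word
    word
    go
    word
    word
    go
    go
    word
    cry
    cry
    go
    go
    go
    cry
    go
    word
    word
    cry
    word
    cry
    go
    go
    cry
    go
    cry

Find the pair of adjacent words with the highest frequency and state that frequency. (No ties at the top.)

"word word", 9 times

Bigram frequencies (highest first):
  word word: 9
  word go: 6
  go word: 5
  go go: 5
  go cry: 5
  word cry: 4
  … (3 more, each ≤ 4)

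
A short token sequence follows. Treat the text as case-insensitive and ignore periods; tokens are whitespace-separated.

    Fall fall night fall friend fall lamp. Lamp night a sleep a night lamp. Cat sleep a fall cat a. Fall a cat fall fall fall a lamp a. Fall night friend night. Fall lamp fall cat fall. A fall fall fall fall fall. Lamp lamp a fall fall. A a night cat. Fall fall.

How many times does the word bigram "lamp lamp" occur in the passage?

2

Scanning the 54 overlapping bigram windows for "lamp lamp":
  position 7–8: lamp lamp
  position 45–46: lamp lamp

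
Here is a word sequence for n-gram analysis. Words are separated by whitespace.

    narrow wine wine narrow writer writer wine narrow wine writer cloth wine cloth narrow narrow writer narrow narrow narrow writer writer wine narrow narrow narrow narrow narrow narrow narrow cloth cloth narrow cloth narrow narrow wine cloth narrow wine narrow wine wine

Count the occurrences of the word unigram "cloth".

Scanning the 42 tokens for "cloth":
  position 11: cloth
  position 13: cloth
  position 30: cloth
  position 31: cloth
  position 33: cloth
  position 37: cloth

6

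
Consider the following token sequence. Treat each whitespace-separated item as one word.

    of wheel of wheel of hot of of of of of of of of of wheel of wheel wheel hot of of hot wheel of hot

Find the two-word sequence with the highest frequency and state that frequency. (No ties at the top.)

"of of", 9 times

Bigram frequencies (highest first):
  of of: 9
  of wheel: 4
  wheel of: 4
  of hot: 3
  hot of: 2
  wheel wheel: 1
  … (2 more, each ≤ 1)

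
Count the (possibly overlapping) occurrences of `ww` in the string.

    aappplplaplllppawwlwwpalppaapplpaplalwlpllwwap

3

Sliding a length-2 window over the 46 characters (45 positions):
  position 17–18: ww
  position 20–21: ww
  position 43–44: ww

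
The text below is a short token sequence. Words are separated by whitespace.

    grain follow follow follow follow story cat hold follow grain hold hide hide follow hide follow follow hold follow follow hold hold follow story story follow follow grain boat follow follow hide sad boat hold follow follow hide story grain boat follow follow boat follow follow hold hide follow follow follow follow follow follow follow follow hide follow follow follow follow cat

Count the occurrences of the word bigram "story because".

Scanning the 61 overlapping bigram windows for "story because":
  (none found)

0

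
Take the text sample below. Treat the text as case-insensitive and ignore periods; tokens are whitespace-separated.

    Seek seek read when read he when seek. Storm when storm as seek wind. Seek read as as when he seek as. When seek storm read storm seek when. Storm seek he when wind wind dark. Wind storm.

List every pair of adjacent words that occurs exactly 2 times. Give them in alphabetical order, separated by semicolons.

as when; he when; seek read; seek storm; storm seek; when seek; when storm

Bigram counts meeting the condition (exactly 2 times):
  as when: 2
  he when: 2
  seek read: 2
  seek storm: 2
  storm seek: 2
  when seek: 2
  when storm: 2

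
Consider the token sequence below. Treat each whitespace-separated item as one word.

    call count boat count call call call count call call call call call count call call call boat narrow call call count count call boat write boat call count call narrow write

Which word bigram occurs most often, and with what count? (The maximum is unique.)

"call call", 9 times

Bigram frequencies (highest first):
  call call: 9
  call count: 5
  count call: 5
  call boat: 2
  count boat: 1
  boat count: 1
  … (8 more, each ≤ 1)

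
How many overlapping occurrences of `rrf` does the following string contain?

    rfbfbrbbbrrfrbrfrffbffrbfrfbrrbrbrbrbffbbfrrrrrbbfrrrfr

Sliding a length-3 window over the 55 characters (53 positions):
  position 10–12: rrf
  position 52–54: rrf

2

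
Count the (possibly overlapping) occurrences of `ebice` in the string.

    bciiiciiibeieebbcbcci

Sliding a length-5 window over the 21 characters (17 positions):
  (no match at any position)

0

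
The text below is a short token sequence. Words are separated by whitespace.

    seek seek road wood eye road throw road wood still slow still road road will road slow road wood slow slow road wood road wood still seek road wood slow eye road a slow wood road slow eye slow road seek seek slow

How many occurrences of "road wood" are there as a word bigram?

6

Scanning the 42 overlapping bigram windows for "road wood":
  position 3–4: road wood
  position 8–9: road wood
  position 18–19: road wood
  position 22–23: road wood
  position 24–25: road wood
  position 28–29: road wood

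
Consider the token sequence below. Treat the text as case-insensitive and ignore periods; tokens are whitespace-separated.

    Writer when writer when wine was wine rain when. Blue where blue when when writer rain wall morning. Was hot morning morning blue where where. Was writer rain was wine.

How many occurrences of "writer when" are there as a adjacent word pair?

Scanning the 29 overlapping bigram windows for "writer when":
  position 1–2: writer when
  position 3–4: writer when

2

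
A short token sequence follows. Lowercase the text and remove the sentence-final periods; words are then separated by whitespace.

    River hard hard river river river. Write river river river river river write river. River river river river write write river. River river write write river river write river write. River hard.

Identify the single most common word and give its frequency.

"river", 21 times

Unigram frequencies (highest first):
  river: 21
  write: 8
  hard: 3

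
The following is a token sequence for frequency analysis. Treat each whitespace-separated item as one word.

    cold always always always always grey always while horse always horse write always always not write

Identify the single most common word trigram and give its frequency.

Trigram frequencies (highest first):
  always always always: 2
  cold always always: 1
  always always grey: 1
  always grey always: 1
  grey always while: 1
  always while horse: 1
  … (7 more, each ≤ 1)

"always always always", 2 times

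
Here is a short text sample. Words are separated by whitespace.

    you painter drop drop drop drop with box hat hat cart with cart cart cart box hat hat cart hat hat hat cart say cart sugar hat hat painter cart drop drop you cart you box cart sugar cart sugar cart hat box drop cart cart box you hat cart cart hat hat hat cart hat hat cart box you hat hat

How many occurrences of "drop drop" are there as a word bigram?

Scanning the 61 overlapping bigram windows for "drop drop":
  position 3–4: drop drop
  position 4–5: drop drop
  position 5–6: drop drop
  position 31–32: drop drop

4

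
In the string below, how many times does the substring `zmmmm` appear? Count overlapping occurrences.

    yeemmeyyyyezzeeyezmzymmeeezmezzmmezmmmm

1

Sliding a length-5 window over the 39 characters (35 positions):
  position 35–39: zmmmm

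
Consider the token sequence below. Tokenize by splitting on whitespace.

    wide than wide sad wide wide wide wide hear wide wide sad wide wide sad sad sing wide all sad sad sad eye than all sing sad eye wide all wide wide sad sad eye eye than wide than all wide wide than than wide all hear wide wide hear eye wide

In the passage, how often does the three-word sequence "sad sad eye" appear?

2

Scanning the 50 overlapping trigram windows for "sad sad eye":
  position 21–23: sad sad eye
  position 33–35: sad sad eye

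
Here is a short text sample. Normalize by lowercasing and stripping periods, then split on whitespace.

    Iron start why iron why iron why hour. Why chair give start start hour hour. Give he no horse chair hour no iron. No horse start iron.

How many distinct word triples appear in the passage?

24

27 tokens → 25 trigram windows in total.
Repeated trigrams (each contributes count−1 duplicates):
  why iron why: 2
1 duplicate windows → 25 − 1 = 24 distinct.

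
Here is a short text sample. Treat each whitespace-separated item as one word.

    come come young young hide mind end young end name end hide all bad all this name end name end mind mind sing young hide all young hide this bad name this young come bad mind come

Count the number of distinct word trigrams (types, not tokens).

37 tokens → 35 trigram windows in total.
Repeated trigrams (each contributes count−1 duplicates):
  end name end: 2
1 duplicate windows → 35 − 1 = 34 distinct.

34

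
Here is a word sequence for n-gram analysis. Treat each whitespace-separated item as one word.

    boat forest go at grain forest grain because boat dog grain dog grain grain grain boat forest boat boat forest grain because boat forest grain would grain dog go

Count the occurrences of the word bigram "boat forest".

Scanning the 28 overlapping bigram windows for "boat forest":
  position 1–2: boat forest
  position 16–17: boat forest
  position 19–20: boat forest
  position 23–24: boat forest

4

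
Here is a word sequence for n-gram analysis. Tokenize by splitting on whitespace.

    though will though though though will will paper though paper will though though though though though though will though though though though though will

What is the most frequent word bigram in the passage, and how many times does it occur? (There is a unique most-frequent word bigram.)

"though though", 11 times

Bigram frequencies (highest first):
  though though: 11
  though will: 4
  will though: 3
  will will: 1
  will paper: 1
  paper though: 1
  … (2 more, each ≤ 1)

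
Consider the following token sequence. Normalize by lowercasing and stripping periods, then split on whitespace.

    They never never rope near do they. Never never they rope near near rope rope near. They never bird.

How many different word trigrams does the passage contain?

19 tokens → 17 trigram windows in total.
Repeated trigrams (each contributes count−1 duplicates):
  they never never: 2
1 duplicate windows → 17 − 1 = 16 distinct.

16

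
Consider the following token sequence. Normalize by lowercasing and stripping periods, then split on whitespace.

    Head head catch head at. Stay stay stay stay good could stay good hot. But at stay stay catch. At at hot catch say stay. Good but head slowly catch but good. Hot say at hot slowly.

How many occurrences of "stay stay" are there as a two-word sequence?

Scanning the 36 overlapping bigram windows for "stay stay":
  position 6–7: stay stay
  position 7–8: stay stay
  position 8–9: stay stay
  position 17–18: stay stay

4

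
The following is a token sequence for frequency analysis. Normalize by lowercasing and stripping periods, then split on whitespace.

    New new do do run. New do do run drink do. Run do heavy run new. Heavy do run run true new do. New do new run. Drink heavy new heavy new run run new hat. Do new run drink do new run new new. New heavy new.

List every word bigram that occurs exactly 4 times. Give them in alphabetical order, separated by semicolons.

Bigram counts meeting the condition (exactly 4 times):
  do new: 4
  do run: 4
  new do: 4
  new run: 4
  run new: 4

do new; do run; new do; new run; run new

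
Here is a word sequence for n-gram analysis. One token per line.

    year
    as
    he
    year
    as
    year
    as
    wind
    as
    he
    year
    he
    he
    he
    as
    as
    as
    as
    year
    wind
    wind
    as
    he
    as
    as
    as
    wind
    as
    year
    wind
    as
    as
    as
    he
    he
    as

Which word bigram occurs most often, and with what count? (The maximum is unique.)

Bigram frequencies (highest first):
  as as: 7
  as he: 4
  wind as: 4
  year as: 3
  as year: 3
  he he: 3
  … (6 more, each ≤ 3)

"as as", 7 times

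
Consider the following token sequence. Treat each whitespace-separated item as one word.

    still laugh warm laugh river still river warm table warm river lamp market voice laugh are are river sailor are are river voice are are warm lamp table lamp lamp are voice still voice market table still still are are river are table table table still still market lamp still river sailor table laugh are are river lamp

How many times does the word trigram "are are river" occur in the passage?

4

Scanning the 56 overlapping trigram windows for "are are river":
  position 16–18: are are river
  position 20–22: are are river
  position 39–41: are are river
  position 55–57: are are river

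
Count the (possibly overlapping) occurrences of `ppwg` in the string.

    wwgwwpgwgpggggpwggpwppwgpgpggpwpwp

1

Sliding a length-4 window over the 34 characters (31 positions):
  position 21–24: ppwg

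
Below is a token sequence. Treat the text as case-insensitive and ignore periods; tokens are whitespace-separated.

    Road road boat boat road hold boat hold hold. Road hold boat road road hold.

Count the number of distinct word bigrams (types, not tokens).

9

15 tokens → 14 bigram windows in total.
Repeated bigrams (each contributes count−1 duplicates):
  road hold: 3
  boat road: 2
  hold boat: 2
  road road: 2
5 duplicate windows → 14 − 5 = 9 distinct.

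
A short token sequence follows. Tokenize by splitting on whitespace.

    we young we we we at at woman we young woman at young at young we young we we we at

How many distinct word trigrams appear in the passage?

15

21 tokens → 19 trigram windows in total.
Repeated trigrams (each contributes count−1 duplicates):
  we we at: 2
  we we we: 2
  we young we: 2
  young we we: 2
4 duplicate windows → 19 − 4 = 15 distinct.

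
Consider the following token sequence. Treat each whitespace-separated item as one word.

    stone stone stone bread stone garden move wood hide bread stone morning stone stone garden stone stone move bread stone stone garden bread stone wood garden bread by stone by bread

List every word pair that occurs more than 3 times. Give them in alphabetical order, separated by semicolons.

Bigram counts meeting the condition (more than 3 times):
  bread stone: 4
  stone stone: 5

bread stone; stone stone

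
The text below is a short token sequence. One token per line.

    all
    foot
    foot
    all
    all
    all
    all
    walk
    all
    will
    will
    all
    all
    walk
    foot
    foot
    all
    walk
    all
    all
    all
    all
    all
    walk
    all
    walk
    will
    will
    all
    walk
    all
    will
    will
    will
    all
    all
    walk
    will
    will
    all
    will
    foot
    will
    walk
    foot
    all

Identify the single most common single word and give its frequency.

"all", 21 times

Unigram frequencies (highest first):
  all: 21
  will: 11
  walk: 8
  foot: 6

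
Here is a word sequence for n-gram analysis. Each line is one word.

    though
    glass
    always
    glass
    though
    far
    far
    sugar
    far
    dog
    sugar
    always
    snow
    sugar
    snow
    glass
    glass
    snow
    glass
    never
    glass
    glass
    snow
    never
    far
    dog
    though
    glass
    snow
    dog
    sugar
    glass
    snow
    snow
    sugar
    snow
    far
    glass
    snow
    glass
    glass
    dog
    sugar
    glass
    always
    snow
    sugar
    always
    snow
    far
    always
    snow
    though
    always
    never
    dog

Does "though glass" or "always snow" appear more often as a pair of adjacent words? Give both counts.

"though glass": 2 occurrences
"always snow": 4 occurrences

"always snow" (4 vs 2)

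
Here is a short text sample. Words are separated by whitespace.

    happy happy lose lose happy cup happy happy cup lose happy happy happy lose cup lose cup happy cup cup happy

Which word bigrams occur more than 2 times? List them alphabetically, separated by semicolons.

Bigram counts meeting the condition (more than 2 times):
  cup happy: 3
  happy cup: 3
  happy happy: 4

cup happy; happy cup; happy happy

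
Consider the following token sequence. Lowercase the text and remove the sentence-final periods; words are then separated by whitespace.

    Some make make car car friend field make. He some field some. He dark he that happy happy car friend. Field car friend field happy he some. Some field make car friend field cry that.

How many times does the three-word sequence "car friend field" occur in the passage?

Scanning the 33 overlapping trigram windows for "car friend field":
  position 5–7: car friend field
  position 19–21: car friend field
  position 22–24: car friend field
  position 31–33: car friend field

4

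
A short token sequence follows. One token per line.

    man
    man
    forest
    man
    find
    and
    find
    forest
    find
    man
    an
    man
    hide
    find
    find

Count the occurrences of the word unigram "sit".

0

Scanning the 15 tokens for "sit":
  (none found)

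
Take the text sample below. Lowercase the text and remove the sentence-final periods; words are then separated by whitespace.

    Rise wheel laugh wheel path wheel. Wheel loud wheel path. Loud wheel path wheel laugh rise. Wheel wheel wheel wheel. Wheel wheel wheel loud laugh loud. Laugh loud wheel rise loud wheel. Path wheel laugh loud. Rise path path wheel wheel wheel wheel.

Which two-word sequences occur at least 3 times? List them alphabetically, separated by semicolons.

Bigram counts meeting the condition (at least 3 times):
  laugh loud: 3
  loud wheel: 4
  path wheel: 4
  wheel laugh: 3
  wheel path: 4
  wheel wheel: 10

laugh loud; loud wheel; path wheel; wheel laugh; wheel path; wheel wheel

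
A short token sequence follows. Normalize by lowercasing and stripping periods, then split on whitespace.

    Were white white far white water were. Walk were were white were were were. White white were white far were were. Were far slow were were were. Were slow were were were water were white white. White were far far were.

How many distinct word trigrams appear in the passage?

30

41 tokens → 39 trigram windows in total.
Repeated trigrams (each contributes count−1 duplicates):
  were were were: 5
  were white white: 3
  slow were were: 2
  were were white: 2
  white white were: 2
9 duplicate windows → 39 − 9 = 30 distinct.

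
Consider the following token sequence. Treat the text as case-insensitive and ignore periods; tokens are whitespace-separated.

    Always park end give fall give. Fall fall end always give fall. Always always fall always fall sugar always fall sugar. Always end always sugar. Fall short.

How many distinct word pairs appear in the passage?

18

27 tokens → 26 bigram windows in total.
Repeated bigrams (each contributes count−1 duplicates):
  always fall: 3
  give fall: 3
  end always: 2
  fall always: 2
  fall sugar: 2
  sugar always: 2
8 duplicate windows → 26 − 8 = 18 distinct.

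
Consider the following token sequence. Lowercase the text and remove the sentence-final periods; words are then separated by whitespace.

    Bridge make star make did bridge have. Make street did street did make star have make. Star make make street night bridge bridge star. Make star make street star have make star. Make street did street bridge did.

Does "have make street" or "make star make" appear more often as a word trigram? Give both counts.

"have make street": 1 occurrence
"make star make": 4 occurrences

"make star make" (4 vs 1)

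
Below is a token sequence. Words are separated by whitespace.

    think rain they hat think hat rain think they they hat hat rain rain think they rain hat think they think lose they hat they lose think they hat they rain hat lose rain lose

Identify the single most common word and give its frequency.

Unigram frequencies (highest first):
  they: 9
  hat: 8
  think: 7
  rain: 7
  lose: 4

"they", 9 times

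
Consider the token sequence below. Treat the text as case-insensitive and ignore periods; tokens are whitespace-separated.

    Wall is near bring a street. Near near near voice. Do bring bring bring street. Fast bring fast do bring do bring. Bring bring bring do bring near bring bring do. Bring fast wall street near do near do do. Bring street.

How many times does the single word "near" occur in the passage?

7

Scanning the 42 tokens for "near":
  position 3: near
  position 7: near
  position 8: near
  position 9: near
  position 28: near
  position 36: near
  position 38: near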